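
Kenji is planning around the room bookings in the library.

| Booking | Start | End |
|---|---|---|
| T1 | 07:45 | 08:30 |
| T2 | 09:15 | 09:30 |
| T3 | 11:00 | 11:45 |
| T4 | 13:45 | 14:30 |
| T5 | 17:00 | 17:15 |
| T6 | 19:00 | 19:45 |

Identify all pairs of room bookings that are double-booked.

none

Sorted by start: T1, T2, T3, T4, T5, T6.
T2 starts after T1 ends; T1 is clear from here.
T3 starts after T2 ends; T2 is clear from here.
T4 starts after T3 ends; T3 is clear from here.
T5 starts after T4 ends; T4 is clear from here.
T6 starts after T5 ends.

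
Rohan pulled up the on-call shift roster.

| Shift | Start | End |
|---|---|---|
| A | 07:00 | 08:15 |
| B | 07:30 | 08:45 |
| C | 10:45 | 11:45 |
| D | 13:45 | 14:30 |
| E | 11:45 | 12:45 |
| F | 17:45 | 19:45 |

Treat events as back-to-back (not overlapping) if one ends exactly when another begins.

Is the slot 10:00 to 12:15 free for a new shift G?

No — it overlaps C, E

A: ends 08:15 at or before G starts 10:00 → clear.
B: ends 08:45 at or before G starts 10:00 → clear.
C: starts 10:45 before G ends 12:15, and ends 11:45 after G starts 10:00 → overlap.
E: starts 11:45 before G ends 12:15, and ends 12:45 after G starts 10:00 → overlap.
D: starts 13:45 at or after G ends 12:15 → clear.
F: starts 17:45 at or after G ends 12:15 → clear.
G overlaps C, E.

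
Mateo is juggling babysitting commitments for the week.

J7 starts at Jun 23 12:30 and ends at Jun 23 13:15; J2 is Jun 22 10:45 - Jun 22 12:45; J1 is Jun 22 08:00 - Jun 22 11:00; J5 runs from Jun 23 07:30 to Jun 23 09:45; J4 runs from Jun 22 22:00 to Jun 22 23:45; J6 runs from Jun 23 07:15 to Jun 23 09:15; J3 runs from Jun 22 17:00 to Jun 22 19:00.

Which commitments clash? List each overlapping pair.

Two intervals overlap when each starts before the other ends.
Sorted by start: J1, J2, J3, J4, J6, J5, J7.
J2 starts before J1 ends → J1 and J2 overlap.
J3 starts after J1 ends; J1 is clear from here.
J3 starts after J2 ends; J2 is clear from here.
J4 starts after J3 ends; J3 is clear from here.
J6 starts after J4 ends; J4 is clear from here.
J5 starts before J6 ends → J6 and J5 overlap.
J7 starts after J6 ends.
J7 starts after J5 ends.

J1 & J2, J5 & J6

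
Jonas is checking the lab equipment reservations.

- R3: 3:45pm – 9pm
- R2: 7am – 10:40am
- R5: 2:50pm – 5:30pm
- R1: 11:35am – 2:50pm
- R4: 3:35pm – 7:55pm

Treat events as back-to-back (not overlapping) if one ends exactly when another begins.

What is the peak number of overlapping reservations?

3

Sweep the timeline, counting +1 at each start and −1 at each end (ends before starts at a tie):
7am start R2 → 1
10:40am end R2 → 0
11:35am start R1 → 1
2:50pm end R1 → 0
2:50pm start R5 → 1
3:35pm start R4 → 2
3:45pm start R3 → 3
5:30pm end R5 → 2
7:55pm end R4 → 1
9pm end R3 → 0
Peak is 3, at 3:45pm (R3, R4, R5).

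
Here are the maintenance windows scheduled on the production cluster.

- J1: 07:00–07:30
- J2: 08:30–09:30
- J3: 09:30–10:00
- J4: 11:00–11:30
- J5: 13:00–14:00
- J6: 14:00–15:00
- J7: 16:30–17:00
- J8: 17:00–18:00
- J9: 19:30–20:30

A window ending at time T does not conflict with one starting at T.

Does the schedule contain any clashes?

Two intervals overlap when each starts before the other ends.
Sorted by start: J1, J2, J3, J4, J5, J6, J7, J8, J9.
J2 starts after J1 ends, so J1 has no further overlaps.
J3 starts exactly when J2 ends (back-to-back, no overlap), so J2 has no further overlaps.
J4 starts after J3 ends, so J3 has no further overlaps.
J5 starts after J4 ends, so J4 has no further overlaps.
J6 starts exactly when J5 ends (back-to-back, no overlap), so J5 has no further overlaps.
J7 starts after J6 ends, so J6 has no further overlaps.
J8 starts exactly when J7 ends (back-to-back, no overlap), so J7 has no further overlaps.
J9 starts after J8 ends.
Every pair is clear; the schedule has no overlaps.

No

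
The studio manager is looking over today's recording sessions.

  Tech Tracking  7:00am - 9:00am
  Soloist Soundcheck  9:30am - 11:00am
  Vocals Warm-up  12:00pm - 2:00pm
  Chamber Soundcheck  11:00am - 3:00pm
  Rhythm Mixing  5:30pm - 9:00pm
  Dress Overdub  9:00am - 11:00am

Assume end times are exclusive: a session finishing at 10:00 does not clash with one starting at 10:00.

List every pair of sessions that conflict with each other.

Check each pair: they overlap iff neither finishes before the other starts.
Sorted by start: Tech Tracking, Dress Overdub, Soloist Soundcheck, Chamber Soundcheck, Vocals Warm-up, Rhythm Mixing.
Dress Overdub starts exactly when Tech Tracking ends (back-to-back, no overlap); Tech Tracking is clear from here.
Soloist Soundcheck starts before Dress Overdub ends → Dress Overdub and Soloist Soundcheck overlap.
Chamber Soundcheck starts exactly when Dress Overdub ends (back-to-back, no overlap); Dress Overdub is clear from here.
Chamber Soundcheck starts exactly when Soloist Soundcheck ends (back-to-back, no overlap); Soloist Soundcheck is clear from here.
Vocals Warm-up starts before Chamber Soundcheck ends → Chamber Soundcheck and Vocals Warm-up overlap.
Rhythm Mixing starts after Chamber Soundcheck ends.
Rhythm Mixing starts after Vocals Warm-up ends.

Chamber Soundcheck & Vocals Warm-up, Dress Overdub & Soloist Soundcheck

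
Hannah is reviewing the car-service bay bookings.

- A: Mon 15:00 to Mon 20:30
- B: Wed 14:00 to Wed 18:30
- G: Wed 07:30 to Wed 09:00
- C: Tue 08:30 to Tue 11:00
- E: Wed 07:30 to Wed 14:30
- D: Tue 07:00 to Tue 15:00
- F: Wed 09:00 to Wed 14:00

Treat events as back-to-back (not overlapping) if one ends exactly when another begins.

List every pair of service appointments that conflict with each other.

B & E, C & D, E & F, E & G

Sorted by start: A, D, C, E, G, F, B.
D starts after A ends, so nothing later overlaps A either.
C starts before D ends → D and C overlap.
E starts after D ends, so nothing later overlaps D either.
E starts after C ends, so nothing later overlaps C either.
G starts before E ends → E and G overlap.
F starts before E ends → E and F overlap.
B starts before E ends → E and B overlap.
F starts exactly when G ends (back-to-back, no overlap), so nothing later overlaps G either.
B starts exactly when F ends (back-to-back, no overlap).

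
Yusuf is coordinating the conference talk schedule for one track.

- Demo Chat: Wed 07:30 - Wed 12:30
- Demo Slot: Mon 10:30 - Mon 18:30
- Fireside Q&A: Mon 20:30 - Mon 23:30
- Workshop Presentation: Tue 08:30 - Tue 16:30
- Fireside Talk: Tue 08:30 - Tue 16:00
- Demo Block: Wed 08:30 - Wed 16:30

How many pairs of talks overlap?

2

Sorted by start: Demo Slot, Fireside Q&A, Workshop Presentation, Fireside Talk, Demo Chat, Demo Block.
Fireside Q&A starts after Demo Slot ends; Demo Slot is clear from here.
Workshop Presentation starts after Fireside Q&A ends; Fireside Q&A is clear from here.
Fireside Talk starts before Workshop Presentation ends → Workshop Presentation and Fireside Talk overlap.
Demo Chat starts after Workshop Presentation ends; Workshop Presentation is clear from here.
Demo Chat starts after Fireside Talk ends; Fireside Talk is clear from here.
Demo Block starts before Demo Chat ends → Demo Chat and Demo Block overlap.
Overlapping pairs: Demo Block & Demo Chat, Fireside Talk & Workshop Presentation — 2 in total.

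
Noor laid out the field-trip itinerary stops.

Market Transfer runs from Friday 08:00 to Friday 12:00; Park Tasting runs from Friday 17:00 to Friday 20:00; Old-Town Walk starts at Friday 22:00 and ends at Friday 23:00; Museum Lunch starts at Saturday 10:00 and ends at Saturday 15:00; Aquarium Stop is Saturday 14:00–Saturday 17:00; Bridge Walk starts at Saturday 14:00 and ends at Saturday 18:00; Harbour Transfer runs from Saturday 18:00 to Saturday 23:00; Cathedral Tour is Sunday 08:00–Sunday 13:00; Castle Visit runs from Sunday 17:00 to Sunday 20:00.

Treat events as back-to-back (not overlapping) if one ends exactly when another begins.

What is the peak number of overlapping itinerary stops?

3

Sort all start/end points and keep a running count:
Friday 08:00 start Market Transfer → 1
Friday 12:00 end Market Transfer → 0
Friday 17:00 start Park Tasting → 1
Friday 20:00 end Park Tasting → 0
Friday 22:00 start Old-Town Walk → 1
Friday 23:00 end Old-Town Walk → 0
Saturday 10:00 start Museum Lunch → 1
Saturday 14:00 start Aquarium Stop → 2
Saturday 14:00 start Bridge Walk → 3
Saturday 15:00 end Museum Lunch → 2
Saturday 17:00 end Aquarium Stop → 1
Saturday 18:00 end Bridge Walk → 0
Saturday 18:00 start Harbour Transfer → 1
Saturday 23:00 end Harbour Transfer → 0
Sunday 08:00 start Cathedral Tour → 1
Sunday 13:00 end Cathedral Tour → 0
Sunday 17:00 start Castle Visit → 1
Sunday 20:00 end Castle Visit → 0
Peak is 3, at Saturday 14:00 (Aquarium Stop, Bridge Walk, Museum Lunch).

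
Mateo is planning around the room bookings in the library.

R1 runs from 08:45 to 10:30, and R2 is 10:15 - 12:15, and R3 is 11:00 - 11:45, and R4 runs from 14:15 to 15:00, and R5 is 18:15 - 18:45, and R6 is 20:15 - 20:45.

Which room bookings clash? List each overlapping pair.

Check each pair: they overlap iff neither finishes before the other starts.
Sorted by start: R1, R2, R3, R4, R5, R6.
R2 starts before R1 ends → R1 and R2 overlap.
R3 starts after R1 ends, so R1 has no further overlaps.
R3 starts before R2 ends → R2 and R3 overlap.
R4 starts after R2 ends, so R2 has no further overlaps.
R4 starts after R3 ends, so R3 has no further overlaps.
R5 starts after R4 ends, so R4 has no further overlaps.
R6 starts after R5 ends.

R1 & R2, R2 & R3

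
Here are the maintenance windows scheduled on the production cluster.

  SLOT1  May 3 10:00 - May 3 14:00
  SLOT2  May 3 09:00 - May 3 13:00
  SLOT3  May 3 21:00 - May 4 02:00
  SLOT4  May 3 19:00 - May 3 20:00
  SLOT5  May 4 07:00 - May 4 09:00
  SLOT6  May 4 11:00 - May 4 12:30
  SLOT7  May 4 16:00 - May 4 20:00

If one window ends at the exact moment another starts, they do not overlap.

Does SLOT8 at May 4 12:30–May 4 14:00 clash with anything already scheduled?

No — it doesn't clash with anything

SLOT2: ends May 3 13:00 at or before SLOT8 starts May 4 12:30 → clear.
SLOT1: ends May 3 14:00 at or before SLOT8 starts May 4 12:30 → clear.
SLOT4: ends May 3 20:00 at or before SLOT8 starts May 4 12:30 → clear.
SLOT3: ends May 4 02:00 at or before SLOT8 starts May 4 12:30 → clear.
SLOT5: ends May 4 09:00 at or before SLOT8 starts May 4 12:30 → clear.
SLOT6: ends May 4 12:30 at or before SLOT8 starts May 4 12:30 → clear.
SLOT7: starts May 4 16:00 at or after SLOT8 ends May 4 14:00 → clear.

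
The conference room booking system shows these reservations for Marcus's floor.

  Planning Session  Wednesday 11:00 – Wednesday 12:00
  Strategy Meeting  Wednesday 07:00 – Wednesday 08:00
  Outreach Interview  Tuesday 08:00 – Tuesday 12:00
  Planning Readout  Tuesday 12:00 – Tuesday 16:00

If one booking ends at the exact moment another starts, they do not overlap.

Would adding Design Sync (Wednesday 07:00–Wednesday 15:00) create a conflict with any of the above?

Outreach Interview: ends Tuesday 12:00 at or before Design Sync starts Wednesday 07:00 → clear.
Planning Readout: ends Tuesday 16:00 at or before Design Sync starts Wednesday 07:00 → clear.
Strategy Meeting: starts Wednesday 07:00 before Design Sync ends Wednesday 15:00, and ends Wednesday 08:00 after Design Sync starts Wednesday 07:00 → overlap.
Planning Session: starts Wednesday 11:00 before Design Sync ends Wednesday 15:00, and ends Wednesday 12:00 after Design Sync starts Wednesday 07:00 → overlap.
Design Sync overlaps Strategy Meeting, Planning Session.

Yes — it overlaps Planning Session, Strategy Meeting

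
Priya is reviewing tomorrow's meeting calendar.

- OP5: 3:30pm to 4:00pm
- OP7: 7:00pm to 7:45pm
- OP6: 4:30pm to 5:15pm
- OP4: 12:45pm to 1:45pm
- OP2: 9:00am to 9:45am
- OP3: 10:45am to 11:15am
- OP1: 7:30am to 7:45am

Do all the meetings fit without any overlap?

Yes

Sorted by start: OP1, OP2, OP3, OP4, OP5, OP6, OP7.
OP2 starts after OP1 ends — done with OP1.
OP3 starts after OP2 ends — done with OP2.
OP4 starts after OP3 ends — done with OP3.
OP5 starts after OP4 ends — done with OP4.
OP6 starts after OP5 ends — done with OP5.
OP7 starts after OP6 ends.
Every pair is clear; the schedule has no overlaps.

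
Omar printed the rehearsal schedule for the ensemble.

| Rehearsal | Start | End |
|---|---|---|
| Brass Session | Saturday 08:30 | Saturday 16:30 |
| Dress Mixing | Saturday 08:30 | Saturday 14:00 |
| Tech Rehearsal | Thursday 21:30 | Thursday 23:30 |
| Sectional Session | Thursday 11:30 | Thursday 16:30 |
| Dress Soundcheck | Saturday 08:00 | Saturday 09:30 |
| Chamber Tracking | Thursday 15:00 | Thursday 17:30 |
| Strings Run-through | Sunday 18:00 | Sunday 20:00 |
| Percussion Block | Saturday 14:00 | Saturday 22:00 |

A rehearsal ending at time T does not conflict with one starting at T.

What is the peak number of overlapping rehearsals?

3

Sort all start/end points and keep a running count:
Thursday 11:30 start Sectional Session → 1
Thursday 15:00 start Chamber Tracking → 2
Thursday 16:30 end Sectional Session → 1
Thursday 17:30 end Chamber Tracking → 0
Thursday 21:30 start Tech Rehearsal → 1
Thursday 23:30 end Tech Rehearsal → 0
Saturday 08:00 start Dress Soundcheck → 1
Saturday 08:30 start Brass Session → 2
Saturday 08:30 start Dress Mixing → 3
Saturday 09:30 end Dress Soundcheck → 2
Saturday 14:00 end Dress Mixing → 1
Saturday 14:00 start Percussion Block → 2
Saturday 16:30 end Brass Session → 1
Saturday 22:00 end Percussion Block → 0
Sunday 18:00 start Strings Run-through → 1
Sunday 20:00 end Strings Run-through → 0
Peak is 3, at Saturday 08:30 (Brass Session, Dress Mixing, Dress Soundcheck).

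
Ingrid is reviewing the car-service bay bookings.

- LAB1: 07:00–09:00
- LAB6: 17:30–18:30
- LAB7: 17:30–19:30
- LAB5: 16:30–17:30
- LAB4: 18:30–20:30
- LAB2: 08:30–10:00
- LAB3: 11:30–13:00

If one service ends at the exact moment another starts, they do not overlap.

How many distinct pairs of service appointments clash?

3

Sorted by start: LAB1, LAB2, LAB3, LAB5, LAB6, LAB7, LAB4.
LAB2 starts before LAB1 ends → LAB1 and LAB2 overlap.
LAB3 starts after LAB1 ends, so nothing later overlaps LAB1 either.
LAB3 starts after LAB2 ends, so nothing later overlaps LAB2 either.
LAB5 starts after LAB3 ends, so nothing later overlaps LAB3 either.
LAB6 starts exactly when LAB5 ends (back-to-back, no overlap), so nothing later overlaps LAB5 either.
LAB7 starts before LAB6 ends → LAB6 and LAB7 overlap.
LAB4 starts exactly when LAB6 ends (back-to-back, no overlap).
LAB4 starts before LAB7 ends → LAB7 and LAB4 overlap.
Overlapping pairs: LAB1 & LAB2, LAB4 & LAB7, LAB6 & LAB7 — 3 in total.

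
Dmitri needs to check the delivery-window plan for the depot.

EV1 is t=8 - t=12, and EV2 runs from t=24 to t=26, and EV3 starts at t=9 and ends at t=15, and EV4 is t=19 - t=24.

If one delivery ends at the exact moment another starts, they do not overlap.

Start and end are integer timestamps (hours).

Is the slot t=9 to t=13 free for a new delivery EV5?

No — it overlaps EV1, EV3

EV1: starts t=8 before EV5 ends t=13, and ends t=12 after EV5 starts t=9 → overlap.
EV3: starts t=9 before EV5 ends t=13, and ends t=15 after EV5 starts t=9 → overlap.
EV4: starts t=19 at or after EV5 ends t=13 → clear.
EV2: starts t=24 at or after EV5 ends t=13 → clear.
EV5 overlaps EV1, EV3.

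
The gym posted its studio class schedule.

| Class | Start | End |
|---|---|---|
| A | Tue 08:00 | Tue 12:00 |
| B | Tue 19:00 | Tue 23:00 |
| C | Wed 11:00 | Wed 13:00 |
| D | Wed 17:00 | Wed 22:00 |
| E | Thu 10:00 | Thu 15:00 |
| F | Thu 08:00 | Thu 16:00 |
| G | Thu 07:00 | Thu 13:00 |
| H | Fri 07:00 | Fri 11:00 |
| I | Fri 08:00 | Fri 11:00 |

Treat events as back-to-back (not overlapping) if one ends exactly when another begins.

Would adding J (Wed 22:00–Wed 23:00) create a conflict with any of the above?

A: ends Tue 12:00 at or before J starts Wed 22:00 → clear.
B: ends Tue 23:00 at or before J starts Wed 22:00 → clear.
C: ends Wed 13:00 at or before J starts Wed 22:00 → clear.
D: ends Wed 22:00 at or before J starts Wed 22:00 → clear.
G: starts Thu 07:00 at or after J ends Wed 23:00 → clear.
F: starts Thu 08:00 at or after J ends Wed 23:00 → clear.
E: starts Thu 10:00 at or after J ends Wed 23:00 → clear.
H: starts Fri 07:00 at or after J ends Wed 23:00 → clear.
I: starts Fri 08:00 at or after J ends Wed 23:00 → clear.

No — it doesn't clash with anything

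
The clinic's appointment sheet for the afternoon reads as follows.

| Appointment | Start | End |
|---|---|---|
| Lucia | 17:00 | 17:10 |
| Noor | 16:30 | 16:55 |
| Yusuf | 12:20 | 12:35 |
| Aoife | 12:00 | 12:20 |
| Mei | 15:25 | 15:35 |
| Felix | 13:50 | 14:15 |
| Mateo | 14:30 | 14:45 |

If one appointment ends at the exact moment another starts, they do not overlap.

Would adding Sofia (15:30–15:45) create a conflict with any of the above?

Aoife: ends 12:20 at or before Sofia starts 15:30 → clear.
Yusuf: ends 12:35 at or before Sofia starts 15:30 → clear.
Felix: ends 14:15 at or before Sofia starts 15:30 → clear.
Mateo: ends 14:45 at or before Sofia starts 15:30 → clear.
Mei: starts 15:25 before Sofia ends 15:45, and ends 15:35 after Sofia starts 15:30 → overlap.
Noor: starts 16:30 at or after Sofia ends 15:45 → clear.
Lucia: starts 17:00 at or after Sofia ends 15:45 → clear.
Sofia overlaps Mei.

Yes — it overlaps Mei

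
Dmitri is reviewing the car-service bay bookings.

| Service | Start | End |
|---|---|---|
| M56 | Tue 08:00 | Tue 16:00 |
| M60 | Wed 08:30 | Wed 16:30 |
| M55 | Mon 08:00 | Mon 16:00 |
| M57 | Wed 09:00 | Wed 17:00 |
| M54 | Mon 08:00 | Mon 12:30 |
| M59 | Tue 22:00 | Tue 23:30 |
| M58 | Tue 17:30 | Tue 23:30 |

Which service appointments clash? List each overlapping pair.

Sorted by start: M54, M55, M56, M58, M59, M60, M57.
M55 starts before M54 ends → M54 and M55 overlap.
M56 starts after M54 ends, so nothing later overlaps M54 either.
M56 starts after M55 ends, so nothing later overlaps M55 either.
M58 starts after M56 ends, so nothing later overlaps M56 either.
M59 starts before M58 ends → M58 and M59 overlap.
M60 starts after M58 ends, so nothing later overlaps M58 either.
M60 starts after M59 ends, so nothing later overlaps M59 either.
M57 starts before M60 ends → M60 and M57 overlap.

M54 & M55, M57 & M60, M58 & M59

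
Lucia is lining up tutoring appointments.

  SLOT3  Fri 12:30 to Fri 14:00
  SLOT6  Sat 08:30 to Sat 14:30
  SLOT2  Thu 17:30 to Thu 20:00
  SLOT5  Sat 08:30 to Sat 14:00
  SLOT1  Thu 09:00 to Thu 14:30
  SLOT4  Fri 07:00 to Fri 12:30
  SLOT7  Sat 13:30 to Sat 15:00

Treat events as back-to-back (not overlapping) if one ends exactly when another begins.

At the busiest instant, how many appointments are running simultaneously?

Sort all start/end points and keep a running count:
Thu 09:00 start SLOT1 → 1
Thu 14:30 end SLOT1 → 0
Thu 17:30 start SLOT2 → 1
Thu 20:00 end SLOT2 → 0
Fri 07:00 start SLOT4 → 1
Fri 12:30 end SLOT4 → 0
Fri 12:30 start SLOT3 → 1
Fri 14:00 end SLOT3 → 0
Sat 08:30 start SLOT5 → 1
Sat 08:30 start SLOT6 → 2
Sat 13:30 start SLOT7 → 3
Sat 14:00 end SLOT5 → 2
Sat 14:30 end SLOT6 → 1
Sat 15:00 end SLOT7 → 0
Peak is 3, at Sat 13:30 (SLOT5, SLOT6, SLOT7).

3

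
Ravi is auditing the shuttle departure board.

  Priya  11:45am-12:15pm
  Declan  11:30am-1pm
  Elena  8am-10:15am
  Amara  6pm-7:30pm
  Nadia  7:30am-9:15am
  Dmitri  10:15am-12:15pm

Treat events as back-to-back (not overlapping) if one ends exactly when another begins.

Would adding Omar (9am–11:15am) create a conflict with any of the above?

Yes — it overlaps Dmitri, Elena, Nadia

Nadia: starts 7:30am before Omar ends 11:15am, and ends 9:15am after Omar starts 9am → overlap.
Elena: starts 8am before Omar ends 11:15am, and ends 10:15am after Omar starts 9am → overlap.
Dmitri: starts 10:15am before Omar ends 11:15am, and ends 12:15pm after Omar starts 9am → overlap.
Declan: starts 11:30am at or after Omar ends 11:15am → clear.
Priya: starts 11:45am at or after Omar ends 11:15am → clear.
Amara: starts 6pm at or after Omar ends 11:15am → clear.
Omar overlaps Elena, Nadia, Dmitri.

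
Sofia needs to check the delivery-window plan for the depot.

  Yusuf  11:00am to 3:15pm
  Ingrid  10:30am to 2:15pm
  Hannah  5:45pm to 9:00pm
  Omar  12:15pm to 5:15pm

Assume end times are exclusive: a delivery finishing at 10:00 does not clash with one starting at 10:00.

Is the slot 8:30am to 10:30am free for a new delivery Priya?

Ingrid: starts 10:30am at or after Priya ends 10:30am → clear.
Yusuf: starts 11:00am at or after Priya ends 10:30am → clear.
Omar: starts 12:15pm at or after Priya ends 10:30am → clear.
Hannah: starts 5:45pm at or after Priya ends 10:30am → clear.

Yes — the slot is free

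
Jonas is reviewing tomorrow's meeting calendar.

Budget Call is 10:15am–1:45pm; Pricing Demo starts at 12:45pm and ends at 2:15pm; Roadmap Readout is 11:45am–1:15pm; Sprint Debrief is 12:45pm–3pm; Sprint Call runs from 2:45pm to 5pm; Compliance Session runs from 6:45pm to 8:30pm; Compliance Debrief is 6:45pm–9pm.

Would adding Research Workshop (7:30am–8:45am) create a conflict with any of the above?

Budget Call: starts 10:15am at or after Research Workshop ends 8:45am → clear.
Roadmap Readout: starts 11:45am at or after Research Workshop ends 8:45am → clear.
Pricing Demo: starts 12:45pm at or after Research Workshop ends 8:45am → clear.
Sprint Debrief: starts 12:45pm at or after Research Workshop ends 8:45am → clear.
Sprint Call: starts 2:45pm at or after Research Workshop ends 8:45am → clear.
Compliance Session: starts 6:45pm at or after Research Workshop ends 8:45am → clear.
Compliance Debrief: starts 6:45pm at or after Research Workshop ends 8:45am → clear.

No — it doesn't clash with anything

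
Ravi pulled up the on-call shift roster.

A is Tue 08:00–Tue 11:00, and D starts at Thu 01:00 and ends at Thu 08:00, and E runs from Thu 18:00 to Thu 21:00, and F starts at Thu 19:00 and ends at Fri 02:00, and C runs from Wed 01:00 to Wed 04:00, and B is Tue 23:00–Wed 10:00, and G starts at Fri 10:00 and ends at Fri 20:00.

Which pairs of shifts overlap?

Sorted by start: A, B, C, D, E, F, G.
B starts after A ends; A is clear from here.
C starts before B ends → B and C overlap.
D starts after B ends; B is clear from here.
D starts after C ends; C is clear from here.
E starts after D ends; D is clear from here.
F starts before E ends → E and F overlap.
G starts after E ends.
G starts after F ends.

B & C, E & F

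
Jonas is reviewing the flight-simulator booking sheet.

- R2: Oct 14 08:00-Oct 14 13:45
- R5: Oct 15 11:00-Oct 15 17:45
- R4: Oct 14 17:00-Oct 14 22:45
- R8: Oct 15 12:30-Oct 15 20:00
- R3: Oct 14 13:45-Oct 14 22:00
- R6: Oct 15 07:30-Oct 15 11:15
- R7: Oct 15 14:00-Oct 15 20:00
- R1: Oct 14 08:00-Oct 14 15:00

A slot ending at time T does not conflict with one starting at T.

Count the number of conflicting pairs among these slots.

7

Sorted by start: R1, R2, R3, R4, R6, R5, R8, R7.
R2 starts before R1 ends → R1 and R2 overlap.
R3 starts before R1 ends → R1 and R3 overlap.
R4 starts after R1 ends, so R1 has no further overlaps.
R3 starts exactly when R2 ends (back-to-back, no overlap), so R2 has no further overlaps.
R4 starts before R3 ends → R3 and R4 overlap.
R6 starts after R3 ends, so R3 has no further overlaps.
R6 starts after R4 ends, so R4 has no further overlaps.
R5 starts before R6 ends → R6 and R5 overlap.
R8 starts after R6 ends, so R6 has no further overlaps.
R8 starts before R5 ends → R5 and R8 overlap.
R7 starts before R5 ends → R5 and R7 overlap.
R7 starts before R8 ends → R8 and R7 overlap.
Overlapping pairs: R1 & R2, R1 & R3, R3 & R4, R5 & R6, R5 & R7, R5 & R8, R7 & R8 — 7 in total.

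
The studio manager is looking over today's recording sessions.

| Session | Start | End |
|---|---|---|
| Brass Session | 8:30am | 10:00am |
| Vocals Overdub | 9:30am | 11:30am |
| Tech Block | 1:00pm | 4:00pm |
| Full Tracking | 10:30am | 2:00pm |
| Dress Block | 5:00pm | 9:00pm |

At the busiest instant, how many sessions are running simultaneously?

Sweep the timeline, counting +1 at each start and −1 at each end (ends before starts at a tie):
8:30am start Brass Session → 1
9:30am start Vocals Overdub → 2
10:00am end Brass Session → 1
10:30am start Full Tracking → 2
11:30am end Vocals Overdub → 1
1:00pm start Tech Block → 2
2:00pm end Full Tracking → 1
4:00pm end Tech Block → 0
5:00pm start Dress Block → 1
9:00pm end Dress Block → 0
Peak is 2, at 9:30am (Brass Session, Vocals Overdub).

2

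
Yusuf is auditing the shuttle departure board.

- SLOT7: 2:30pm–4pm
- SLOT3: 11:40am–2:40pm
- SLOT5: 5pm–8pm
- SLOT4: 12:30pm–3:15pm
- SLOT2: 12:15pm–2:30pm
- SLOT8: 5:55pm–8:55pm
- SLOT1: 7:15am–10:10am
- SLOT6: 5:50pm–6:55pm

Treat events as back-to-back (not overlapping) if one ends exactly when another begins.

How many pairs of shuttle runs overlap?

8

Sorted by start: SLOT1, SLOT3, SLOT2, SLOT4, SLOT7, SLOT5, SLOT6, SLOT8.
SLOT3 starts after SLOT1 ends, so nothing later overlaps SLOT1 either.
SLOT2 starts before SLOT3 ends → SLOT3 and SLOT2 overlap.
SLOT4 starts before SLOT3 ends → SLOT3 and SLOT4 overlap.
SLOT7 starts before SLOT3 ends → SLOT3 and SLOT7 overlap.
SLOT5 starts after SLOT3 ends, so nothing later overlaps SLOT3 either.
SLOT4 starts before SLOT2 ends → SLOT2 and SLOT4 overlap.
SLOT7 starts exactly when SLOT2 ends (back-to-back, no overlap), so nothing later overlaps SLOT2 either.
SLOT7 starts before SLOT4 ends → SLOT4 and SLOT7 overlap.
SLOT5 starts after SLOT4 ends, so nothing later overlaps SLOT4 either.
SLOT5 starts after SLOT7 ends, so nothing later overlaps SLOT7 either.
SLOT6 starts before SLOT5 ends → SLOT5 and SLOT6 overlap.
SLOT8 starts before SLOT5 ends → SLOT5 and SLOT8 overlap.
SLOT8 starts before SLOT6 ends → SLOT6 and SLOT8 overlap.
Overlapping pairs: SLOT2 & SLOT3, SLOT2 & SLOT4, SLOT3 & SLOT4, SLOT3 & SLOT7, SLOT4 & SLOT7, SLOT5 & SLOT6, SLOT5 & SLOT8, SLOT6 & SLOT8 — 8 in total.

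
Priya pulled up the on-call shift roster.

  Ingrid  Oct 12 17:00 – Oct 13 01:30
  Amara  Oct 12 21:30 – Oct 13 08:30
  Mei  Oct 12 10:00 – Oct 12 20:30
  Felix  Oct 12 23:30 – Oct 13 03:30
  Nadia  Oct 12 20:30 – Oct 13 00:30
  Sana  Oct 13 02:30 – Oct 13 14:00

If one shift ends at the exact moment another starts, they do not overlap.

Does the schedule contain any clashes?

Sorted by start: Mei, Ingrid, Nadia, Amara, Felix, Sana.
Ingrid starts before Mei ends → Mei and Ingrid overlap.
That's a conflict, so the schedule is not conflict-free.

Yes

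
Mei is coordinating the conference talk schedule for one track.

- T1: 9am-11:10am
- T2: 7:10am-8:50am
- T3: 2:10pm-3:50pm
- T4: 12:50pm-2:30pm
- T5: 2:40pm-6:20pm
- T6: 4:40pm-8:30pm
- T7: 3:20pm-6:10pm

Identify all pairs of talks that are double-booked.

Sorted by start: T2, T1, T4, T3, T5, T7, T6.
T1 starts after T2 ends — done with T2.
T4 starts after T1 ends — done with T1.
T3 starts before T4 ends → T4 and T3 overlap.
T5 starts after T4 ends — done with T4.
T5 starts before T3 ends → T3 and T5 overlap.
T7 starts before T3 ends → T3 and T7 overlap.
T6 starts after T3 ends.
T7 starts before T5 ends → T5 and T7 overlap.
T6 starts before T5 ends → T5 and T6 overlap.
T6 starts before T7 ends → T7 and T6 overlap.

T3 & T4, T3 & T5, T3 & T7, T5 & T6, T5 & T7, T6 & T7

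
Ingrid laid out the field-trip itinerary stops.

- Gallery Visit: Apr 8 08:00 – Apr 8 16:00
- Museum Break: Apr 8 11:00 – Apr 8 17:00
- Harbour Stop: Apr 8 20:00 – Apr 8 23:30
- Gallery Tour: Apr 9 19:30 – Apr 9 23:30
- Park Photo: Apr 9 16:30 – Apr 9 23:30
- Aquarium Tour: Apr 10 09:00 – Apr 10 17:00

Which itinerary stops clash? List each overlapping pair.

Gallery Tour & Park Photo, Gallery Visit & Museum Break

Sorted by start: Gallery Visit, Museum Break, Harbour Stop, Park Photo, Gallery Tour, Aquarium Tour.
Museum Break starts before Gallery Visit ends → Gallery Visit and Museum Break overlap.
Harbour Stop starts after Gallery Visit ends, so nothing later overlaps Gallery Visit either.
Harbour Stop starts after Museum Break ends, so nothing later overlaps Museum Break either.
Park Photo starts after Harbour Stop ends, so nothing later overlaps Harbour Stop either.
Gallery Tour starts before Park Photo ends → Park Photo and Gallery Tour overlap.
Aquarium Tour starts after Park Photo ends.
Aquarium Tour starts after Gallery Tour ends.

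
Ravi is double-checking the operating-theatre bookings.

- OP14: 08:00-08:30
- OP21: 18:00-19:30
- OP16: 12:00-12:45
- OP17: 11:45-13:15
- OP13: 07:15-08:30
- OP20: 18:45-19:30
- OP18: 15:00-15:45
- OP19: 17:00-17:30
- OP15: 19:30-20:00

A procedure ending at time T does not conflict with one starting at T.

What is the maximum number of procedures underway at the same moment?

Sort all start/end points and keep a running count:
07:15 start OP13 → 1
08:00 start OP14 → 2
08:30 end OP13 → 1
08:30 end OP14 → 0
11:45 start OP17 → 1
12:00 start OP16 → 2
12:45 end OP16 → 1
13:15 end OP17 → 0
15:00 start OP18 → 1
15:45 end OP18 → 0
17:00 start OP19 → 1
17:30 end OP19 → 0
18:00 start OP21 → 1
18:45 start OP20 → 2
19:30 end OP20 → 1
19:30 end OP21 → 0
19:30 start OP15 → 1
20:00 end OP15 → 0
Peak is 2, at 08:00 (OP13, OP14).

2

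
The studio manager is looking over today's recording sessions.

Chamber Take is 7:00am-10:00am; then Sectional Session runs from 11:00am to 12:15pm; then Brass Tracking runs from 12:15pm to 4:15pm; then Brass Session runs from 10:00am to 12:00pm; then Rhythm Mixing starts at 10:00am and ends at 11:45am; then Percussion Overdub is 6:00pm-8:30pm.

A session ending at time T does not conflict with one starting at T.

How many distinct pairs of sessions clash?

3

Check each pair: they overlap iff neither finishes before the other starts.
Sorted by start: Chamber Take, Rhythm Mixing, Brass Session, Sectional Session, Brass Tracking, Percussion Overdub.
Rhythm Mixing starts exactly when Chamber Take ends (back-to-back, no overlap); Chamber Take is clear from here.
Brass Session starts before Rhythm Mixing ends → Rhythm Mixing and Brass Session overlap.
Sectional Session starts before Rhythm Mixing ends → Rhythm Mixing and Sectional Session overlap.
Brass Tracking starts after Rhythm Mixing ends; Rhythm Mixing is clear from here.
Sectional Session starts before Brass Session ends → Brass Session and Sectional Session overlap.
Brass Tracking starts after Brass Session ends; Brass Session is clear from here.
Brass Tracking starts exactly when Sectional Session ends (back-to-back, no overlap); Sectional Session is clear from here.
Percussion Overdub starts after Brass Tracking ends.
Overlapping pairs: Brass Session & Rhythm Mixing, Brass Session & Sectional Session, Rhythm Mixing & Sectional Session — 3 in total.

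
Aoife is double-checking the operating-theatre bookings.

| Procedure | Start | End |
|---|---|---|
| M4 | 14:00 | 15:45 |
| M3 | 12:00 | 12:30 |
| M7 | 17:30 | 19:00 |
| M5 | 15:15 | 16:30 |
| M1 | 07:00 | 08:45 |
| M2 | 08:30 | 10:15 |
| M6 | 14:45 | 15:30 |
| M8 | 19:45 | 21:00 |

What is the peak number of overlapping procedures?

3

Sweep the timeline, counting +1 at each start and −1 at each end (ends before starts at a tie):
07:00 start M1 → 1
08:30 start M2 → 2
08:45 end M1 → 1
10:15 end M2 → 0
12:00 start M3 → 1
12:30 end M3 → 0
14:00 start M4 → 1
14:45 start M6 → 2
15:15 start M5 → 3
15:30 end M6 → 2
15:45 end M4 → 1
16:30 end M5 → 0
17:30 start M7 → 1
19:00 end M7 → 0
19:45 start M8 → 1
21:00 end M8 → 0
Peak is 3, at 15:15 (M4, M5, M6).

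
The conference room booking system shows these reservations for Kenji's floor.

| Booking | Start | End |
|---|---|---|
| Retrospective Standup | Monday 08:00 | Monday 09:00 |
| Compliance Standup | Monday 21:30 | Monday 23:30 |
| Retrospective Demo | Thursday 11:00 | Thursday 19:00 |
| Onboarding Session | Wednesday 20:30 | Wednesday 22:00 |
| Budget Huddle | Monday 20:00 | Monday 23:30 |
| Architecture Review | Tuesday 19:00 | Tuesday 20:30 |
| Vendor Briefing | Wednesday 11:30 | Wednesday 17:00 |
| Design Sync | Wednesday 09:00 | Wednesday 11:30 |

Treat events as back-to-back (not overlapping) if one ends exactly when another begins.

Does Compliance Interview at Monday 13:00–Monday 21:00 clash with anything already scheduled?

Retrospective Standup: ends Monday 09:00 at or before Compliance Interview starts Monday 13:00 → clear.
Budget Huddle: starts Monday 20:00 before Compliance Interview ends Monday 21:00, and ends Monday 23:30 after Compliance Interview starts Monday 13:00 → overlap.
Compliance Standup: starts Monday 21:30 at or after Compliance Interview ends Monday 21:00 → clear.
Architecture Review: starts Tuesday 19:00 at or after Compliance Interview ends Monday 21:00 → clear.
Design Sync: starts Wednesday 09:00 at or after Compliance Interview ends Monday 21:00 → clear.
Vendor Briefing: starts Wednesday 11:30 at or after Compliance Interview ends Monday 21:00 → clear.
Onboarding Session: starts Wednesday 20:30 at or after Compliance Interview ends Monday 21:00 → clear.
Retrospective Demo: starts Thursday 11:00 at or after Compliance Interview ends Monday 21:00 → clear.
Compliance Interview overlaps Budget Huddle.

Yes — it overlaps Budget Huddle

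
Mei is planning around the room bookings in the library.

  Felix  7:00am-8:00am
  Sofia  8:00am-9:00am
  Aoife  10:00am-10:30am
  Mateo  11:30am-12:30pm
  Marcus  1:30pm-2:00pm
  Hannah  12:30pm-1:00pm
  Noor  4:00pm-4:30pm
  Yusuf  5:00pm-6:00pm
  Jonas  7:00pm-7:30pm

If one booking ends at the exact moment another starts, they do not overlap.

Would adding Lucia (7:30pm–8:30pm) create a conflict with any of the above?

Felix: ends 8:00am at or before Lucia starts 7:30pm → clear.
Sofia: ends 9:00am at or before Lucia starts 7:30pm → clear.
Aoife: ends 10:30am at or before Lucia starts 7:30pm → clear.
Mateo: ends 12:30pm at or before Lucia starts 7:30pm → clear.
Hannah: ends 1:00pm at or before Lucia starts 7:30pm → clear.
Marcus: ends 2:00pm at or before Lucia starts 7:30pm → clear.
Noor: ends 4:30pm at or before Lucia starts 7:30pm → clear.
Yusuf: ends 6:00pm at or before Lucia starts 7:30pm → clear.
Jonas: ends 7:30pm at or before Lucia starts 7:30pm → clear.

No — it doesn't clash with anything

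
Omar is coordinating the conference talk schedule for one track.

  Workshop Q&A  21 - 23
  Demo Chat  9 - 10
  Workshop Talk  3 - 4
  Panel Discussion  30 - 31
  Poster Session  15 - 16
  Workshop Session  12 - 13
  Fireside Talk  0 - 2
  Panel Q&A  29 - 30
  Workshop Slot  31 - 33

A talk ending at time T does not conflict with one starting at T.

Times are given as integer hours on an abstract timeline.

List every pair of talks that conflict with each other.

Sorted by start: Fireside Talk, Workshop Talk, Demo Chat, Workshop Session, Poster Session, Workshop Q&A, Panel Q&A, Panel Discussion, Workshop Slot.
Workshop Talk starts after Fireside Talk ends — done with Fireside Talk.
Demo Chat starts after Workshop Talk ends — done with Workshop Talk.
Workshop Session starts after Demo Chat ends — done with Demo Chat.
Poster Session starts after Workshop Session ends — done with Workshop Session.
Workshop Q&A starts after Poster Session ends — done with Poster Session.
Panel Q&A starts after Workshop Q&A ends — done with Workshop Q&A.
Panel Discussion starts exactly when Panel Q&A ends (back-to-back, no overlap) — done with Panel Q&A.
Workshop Slot starts exactly when Panel Discussion ends (back-to-back, no overlap).

no conflicts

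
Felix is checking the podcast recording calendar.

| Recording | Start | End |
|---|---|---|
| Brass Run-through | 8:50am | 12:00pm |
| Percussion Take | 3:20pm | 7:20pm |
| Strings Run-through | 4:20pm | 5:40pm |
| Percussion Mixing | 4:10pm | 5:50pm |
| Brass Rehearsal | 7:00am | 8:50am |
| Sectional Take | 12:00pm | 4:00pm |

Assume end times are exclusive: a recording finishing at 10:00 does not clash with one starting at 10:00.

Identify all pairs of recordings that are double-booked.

Check each pair: they overlap iff neither finishes before the other starts.
Sorted by start: Brass Rehearsal, Brass Run-through, Sectional Take, Percussion Take, Percussion Mixing, Strings Run-through.
Brass Run-through starts exactly when Brass Rehearsal ends (back-to-back, no overlap) — done with Brass Rehearsal.
Sectional Take starts exactly when Brass Run-through ends (back-to-back, no overlap) — done with Brass Run-through.
Percussion Take starts before Sectional Take ends → Sectional Take and Percussion Take overlap.
Percussion Mixing starts after Sectional Take ends — done with Sectional Take.
Percussion Mixing starts before Percussion Take ends → Percussion Take and Percussion Mixing overlap.
Strings Run-through starts before Percussion Take ends → Percussion Take and Strings Run-through overlap.
Strings Run-through starts before Percussion Mixing ends → Percussion Mixing and Strings Run-through overlap.

Percussion Mixing & Percussion Take, Percussion Mixing & Strings Run-through, Percussion Take & Sectional Take, Percussion Take & Strings Run-through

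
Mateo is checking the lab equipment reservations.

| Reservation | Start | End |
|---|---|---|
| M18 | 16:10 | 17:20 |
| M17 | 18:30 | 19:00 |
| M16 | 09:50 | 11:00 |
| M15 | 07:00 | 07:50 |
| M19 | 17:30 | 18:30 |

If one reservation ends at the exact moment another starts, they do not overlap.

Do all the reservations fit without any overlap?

Yes

Sorted by start: M15, M16, M18, M19, M17.
M16 starts after M15 ends, so nothing later overlaps M15 either.
M18 starts after M16 ends, so nothing later overlaps M16 either.
M19 starts after M18 ends, so nothing later overlaps M18 either.
M17 starts exactly when M19 ends (back-to-back, no overlap).
Every pair is clear; the schedule has no overlaps.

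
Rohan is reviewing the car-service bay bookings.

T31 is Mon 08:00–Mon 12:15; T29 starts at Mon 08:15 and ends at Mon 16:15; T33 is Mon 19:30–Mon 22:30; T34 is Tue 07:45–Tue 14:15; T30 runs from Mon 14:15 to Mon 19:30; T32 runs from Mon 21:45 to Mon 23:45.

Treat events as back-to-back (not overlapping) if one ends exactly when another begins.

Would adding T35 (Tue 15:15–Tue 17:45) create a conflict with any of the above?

No — it doesn't clash with anything

T31: ends Mon 12:15 at or before T35 starts Tue 15:15 → clear.
T29: ends Mon 16:15 at or before T35 starts Tue 15:15 → clear.
T30: ends Mon 19:30 at or before T35 starts Tue 15:15 → clear.
T33: ends Mon 22:30 at or before T35 starts Tue 15:15 → clear.
T32: ends Mon 23:45 at or before T35 starts Tue 15:15 → clear.
T34: ends Tue 14:15 at or before T35 starts Tue 15:15 → clear.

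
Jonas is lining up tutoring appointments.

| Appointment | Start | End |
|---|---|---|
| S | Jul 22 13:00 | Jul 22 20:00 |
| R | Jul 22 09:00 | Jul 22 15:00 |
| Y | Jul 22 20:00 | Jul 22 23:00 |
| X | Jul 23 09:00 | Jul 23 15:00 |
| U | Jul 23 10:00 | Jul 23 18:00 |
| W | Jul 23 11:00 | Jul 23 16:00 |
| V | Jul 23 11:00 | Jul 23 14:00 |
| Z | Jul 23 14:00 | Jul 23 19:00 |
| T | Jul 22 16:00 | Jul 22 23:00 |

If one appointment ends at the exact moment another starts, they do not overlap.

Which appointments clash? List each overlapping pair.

Sorted by start: R, S, T, Y, X, U, V, W, Z.
S starts before R ends → R and S overlap.
T starts after R ends; R is clear from here.
T starts before S ends → S and T overlap.
Y starts exactly when S ends (back-to-back, no overlap); S is clear from here.
Y starts before T ends → T and Y overlap.
X starts after T ends; T is clear from here.
X starts after Y ends; Y is clear from here.
U starts before X ends → X and U overlap.
V starts before X ends → X and V overlap.
W starts before X ends → X and W overlap.
Z starts before X ends → X and Z overlap.
V starts before U ends → U and V overlap.
W starts before U ends → U and W overlap.
Z starts before U ends → U and Z overlap.
W starts before V ends → V and W overlap.
Z starts exactly when V ends (back-to-back, no overlap).
Z starts before W ends → W and Z overlap.

R & S, S & T, T & Y, U & V, U & W, U & X, U & Z, V & W, V & X, W & X, W & Z, X & Z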